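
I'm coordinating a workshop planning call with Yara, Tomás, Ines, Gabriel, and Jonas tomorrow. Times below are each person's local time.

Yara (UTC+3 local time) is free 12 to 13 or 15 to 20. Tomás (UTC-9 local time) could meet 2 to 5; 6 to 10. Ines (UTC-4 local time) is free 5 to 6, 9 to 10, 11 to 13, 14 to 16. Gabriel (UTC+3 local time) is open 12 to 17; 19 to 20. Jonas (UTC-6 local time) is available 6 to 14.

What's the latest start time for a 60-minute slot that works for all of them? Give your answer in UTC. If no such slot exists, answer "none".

Yara in UTC: 09:00-10:00, 12:00-17:00 (subtract 3h to convert from UTC+3).
Tomás in UTC: 11:00-14:00, 15:00-19:00 (add 9h to convert from UTC-9).
Ines in UTC: 09:00-10:00, 13:00-14:00, 15:00-17:00, 18:00-20:00 (add 4h to convert from UTC-4).
Gabriel in UTC: 09:00-14:00, 16:00-17:00 (subtract 3h to convert from UTC+3).
Jonas in UTC: 12:00-20:00 (add 6h to convert from UTC-6).
Yara ∩ Tomás: 12:00-14:00, 15:00-17:00.
Yara ∩ Tomás ∩ Ines: 13:00-14:00, 15:00-17:00.
Yara ∩ Tomás ∩ Ines ∩ Gabriel: 13:00-14:00, 16:00-17:00.
Yara ∩ Tomás ∩ Ines ∩ Gabriel ∩ Jonas: 13:00-14:00, 16:00-17:00.
The last common window of at least 60 minutes is 16:00-17:00; a 60-minute meeting can start as late as 16:00 and still end by 17:00.

16:00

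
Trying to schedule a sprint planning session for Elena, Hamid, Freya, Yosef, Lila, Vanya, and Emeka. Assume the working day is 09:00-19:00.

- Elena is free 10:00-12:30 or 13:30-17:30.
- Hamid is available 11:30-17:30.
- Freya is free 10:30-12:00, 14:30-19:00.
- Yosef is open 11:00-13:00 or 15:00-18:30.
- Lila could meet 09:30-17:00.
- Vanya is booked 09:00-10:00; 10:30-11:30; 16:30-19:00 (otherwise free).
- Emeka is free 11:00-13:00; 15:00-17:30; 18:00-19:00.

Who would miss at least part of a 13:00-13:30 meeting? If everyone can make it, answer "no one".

Elena, Emeka, Freya, Yosef

Elena free: 10:00-12:30, 13:30-17:30.
Hamid free: 11:30-17:30.
Freya free: 10:30-12:00, 14:30-19:00.
Yosef free: 11:00-13:00, 15:00-18:30.
Lila free: 09:30-17:00.
Vanya free: 10:00-10:30, 11:30-16:30 (invert busy blocks within the working day).
Emeka free: 11:00-13:00, 15:00-17:30, 18:00-19:00.
Elena: not fully free for 13:00-13:30. Hamid: free for 13:00-13:30. Freya: not fully free for 13:00-13:30. Yosef: not fully free for 13:00-13:30. Lila: free for 13:00-13:30. Vanya: free for 13:00-13:30. Emeka: not fully free for 13:00-13:30.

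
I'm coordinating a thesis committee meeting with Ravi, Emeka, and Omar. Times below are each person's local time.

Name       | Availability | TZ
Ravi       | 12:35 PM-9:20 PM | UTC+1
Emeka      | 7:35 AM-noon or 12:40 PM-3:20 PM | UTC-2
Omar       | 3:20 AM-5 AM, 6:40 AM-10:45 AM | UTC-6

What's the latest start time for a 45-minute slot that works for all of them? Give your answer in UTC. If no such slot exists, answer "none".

16:00

Ravi in UTC: 11:35-20:20 (subtract 1h to convert from UTC+1).
Emeka in UTC: 09:35-14:00, 14:40-17:20 (add 2h to convert from UTC-2).
Omar in UTC: 09:20-11:00, 12:40-16:45 (add 6h to convert from UTC-6).
Ravi ∩ Emeka: 11:35-14:00, 14:40-17:20.
Ravi ∩ Emeka ∩ Omar: 12:40-14:00, 14:40-16:45.
The last common window of at least 45 minutes is 14:40-16:45; a 45-minute meeting can start as late as 16:00 and still end by 16:45.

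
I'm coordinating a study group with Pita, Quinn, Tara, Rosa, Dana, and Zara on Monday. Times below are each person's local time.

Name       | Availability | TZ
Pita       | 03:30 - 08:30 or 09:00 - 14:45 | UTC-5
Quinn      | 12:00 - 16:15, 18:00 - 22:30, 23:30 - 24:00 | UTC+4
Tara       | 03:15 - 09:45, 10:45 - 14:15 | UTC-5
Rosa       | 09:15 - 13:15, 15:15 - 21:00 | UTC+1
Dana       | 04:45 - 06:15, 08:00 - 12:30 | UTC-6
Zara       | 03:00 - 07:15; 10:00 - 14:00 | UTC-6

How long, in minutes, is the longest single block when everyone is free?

150

Pita in UTC: 08:30-13:30, 14:00-19:45 (add 5h to convert from UTC-5).
Quinn in UTC: 08:00-12:15, 14:00-18:30, 19:30-20:00 (subtract 4h to convert from UTC+4).
Tara in UTC: 08:15-14:45, 15:45-19:15 (add 5h to convert from UTC-5).
Rosa in UTC: 08:15-12:15, 14:15-20:00 (subtract 1h to convert from UTC+1).
Dana in UTC: 10:45-12:15, 14:00-18:30 (add 6h to convert from UTC-6).
Zara in UTC: 09:00-13:15, 16:00-20:00 (add 6h to convert from UTC-6).
Pita ∩ Quinn: 08:30-12:15, 14:00-18:30, 19:30-19:45.
Pita ∩ Quinn ∩ Tara: 08:30-12:15, 14:00-14:45, 15:45-18:30.
Pita ∩ Quinn ∩ Tara ∩ Rosa: 08:30-12:15, 14:15-14:45, 15:45-18:30.
Pita ∩ Quinn ∩ Tara ∩ Rosa ∩ Dana: 10:45-12:15, 14:15-14:45, 15:45-18:30.
Pita ∩ Quinn ∩ Tara ∩ Rosa ∩ Dana ∩ Zara: 10:45-12:15, 16:00-18:30.
So the common availability across everyone is 10:45-12:15, 16:00-18:30.
The longest is 16:00-18:30 at 150 minutes.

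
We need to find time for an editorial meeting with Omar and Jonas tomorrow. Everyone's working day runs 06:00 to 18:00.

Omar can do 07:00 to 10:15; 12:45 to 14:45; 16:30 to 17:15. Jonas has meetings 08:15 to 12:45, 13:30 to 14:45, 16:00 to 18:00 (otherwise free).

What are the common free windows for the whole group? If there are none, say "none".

07:00-08:15, 12:45-13:30

Omar free: 07:00-10:15, 12:45-14:45, 16:30-17:15.
Jonas free: 06:00-08:15, 12:45-13:30, 14:45-16:00 (invert busy blocks within the working day).
Omar ∩ Jonas: 07:00-08:15, 12:45-13:30.
So the common availability across everyone is 07:00-08:15, 12:45-13:30.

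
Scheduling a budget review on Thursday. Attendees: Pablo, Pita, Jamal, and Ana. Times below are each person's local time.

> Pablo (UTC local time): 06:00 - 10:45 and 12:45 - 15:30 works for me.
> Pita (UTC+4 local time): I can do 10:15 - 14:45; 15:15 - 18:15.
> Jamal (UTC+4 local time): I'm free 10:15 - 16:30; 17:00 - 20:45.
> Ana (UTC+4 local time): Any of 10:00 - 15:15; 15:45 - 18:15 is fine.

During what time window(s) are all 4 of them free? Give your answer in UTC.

Pablo in UTC: 06:00-10:45, 12:45-15:30.
Pita in UTC: 06:15-10:45, 11:15-14:15 (subtract 4h to convert from UTC+4).
Jamal in UTC: 06:15-12:30, 13:00-16:45 (subtract 4h to convert from UTC+4).
Ana in UTC: 06:00-11:15, 11:45-14:15 (subtract 4h to convert from UTC+4).
Pablo ∩ Pita: 06:15-10:45, 12:45-14:15.
Pablo ∩ Pita ∩ Jamal: 06:15-10:45, 13:00-14:15.
Pablo ∩ Pita ∩ Jamal ∩ Ana: 06:15-10:45, 13:00-14:15.

06:15-10:45, 13:00-14:15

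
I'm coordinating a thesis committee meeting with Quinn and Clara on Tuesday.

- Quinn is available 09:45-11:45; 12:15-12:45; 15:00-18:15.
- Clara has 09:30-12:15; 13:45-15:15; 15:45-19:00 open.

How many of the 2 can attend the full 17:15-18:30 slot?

1

Clara can make the full 17:15-18:30 slot — that's 1.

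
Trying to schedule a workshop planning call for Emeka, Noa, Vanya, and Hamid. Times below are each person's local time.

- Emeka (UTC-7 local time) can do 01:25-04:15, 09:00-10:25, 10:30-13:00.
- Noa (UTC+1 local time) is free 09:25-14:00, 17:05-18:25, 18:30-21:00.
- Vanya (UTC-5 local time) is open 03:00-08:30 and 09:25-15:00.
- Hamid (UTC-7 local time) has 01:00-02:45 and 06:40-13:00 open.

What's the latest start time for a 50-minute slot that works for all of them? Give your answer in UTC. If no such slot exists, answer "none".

Emeka in UTC: 08:25-11:15, 16:00-17:25, 17:30-20:00 (add 7h to convert from UTC-7).
Noa in UTC: 08:25-13:00, 16:05-17:25, 17:30-20:00 (subtract 1h to convert from UTC+1).
Vanya in UTC: 08:00-13:30, 14:25-20:00 (add 5h to convert from UTC-5).
Hamid in UTC: 08:00-09:45, 13:40-20:00 (add 7h to convert from UTC-7).
Emeka ∩ Noa: 08:25-11:15, 16:05-17:25, 17:30-20:00.
Emeka ∩ Noa ∩ Vanya: 08:25-11:15, 16:05-17:25, 17:30-20:00.
Emeka ∩ Noa ∩ Vanya ∩ Hamid: 08:25-09:45, 16:05-17:25, 17:30-20:00.
The last common window of at least 50 minutes is 17:30-20:00; a 50-minute meeting can start as late as 19:10 and still end by 20:00.

19:10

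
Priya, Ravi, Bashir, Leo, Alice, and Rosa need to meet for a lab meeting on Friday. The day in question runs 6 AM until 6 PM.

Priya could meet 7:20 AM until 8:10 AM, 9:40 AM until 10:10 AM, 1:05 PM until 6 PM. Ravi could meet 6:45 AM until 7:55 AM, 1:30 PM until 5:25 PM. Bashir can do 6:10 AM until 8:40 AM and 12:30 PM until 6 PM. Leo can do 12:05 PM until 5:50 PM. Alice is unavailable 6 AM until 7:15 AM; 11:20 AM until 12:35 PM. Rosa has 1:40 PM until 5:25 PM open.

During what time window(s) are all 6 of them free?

13:40-17:25

Priya free: 07:20-08:10, 09:40-10:10, 13:05-18:00.
Ravi free: 06:45-07:55, 13:30-17:25.
Bashir free: 06:10-08:40, 12:30-18:00.
Leo free: 12:05-17:50.
Alice free: 07:15-11:20, 12:35-18:00 (invert busy blocks within the working day).
Rosa free: 13:40-17:25.
Priya ∩ Ravi: 07:20-07:55, 13:30-17:25.
Priya ∩ Ravi ∩ Bashir: 07:20-07:55, 13:30-17:25.
Priya ∩ Ravi ∩ Bashir ∩ Leo: 13:30-17:25.
Priya ∩ Ravi ∩ Bashir ∩ Leo ∩ Alice: 13:30-17:25.
Priya ∩ Ravi ∩ Bashir ∩ Leo ∩ Alice ∩ Rosa: 13:40-17:25.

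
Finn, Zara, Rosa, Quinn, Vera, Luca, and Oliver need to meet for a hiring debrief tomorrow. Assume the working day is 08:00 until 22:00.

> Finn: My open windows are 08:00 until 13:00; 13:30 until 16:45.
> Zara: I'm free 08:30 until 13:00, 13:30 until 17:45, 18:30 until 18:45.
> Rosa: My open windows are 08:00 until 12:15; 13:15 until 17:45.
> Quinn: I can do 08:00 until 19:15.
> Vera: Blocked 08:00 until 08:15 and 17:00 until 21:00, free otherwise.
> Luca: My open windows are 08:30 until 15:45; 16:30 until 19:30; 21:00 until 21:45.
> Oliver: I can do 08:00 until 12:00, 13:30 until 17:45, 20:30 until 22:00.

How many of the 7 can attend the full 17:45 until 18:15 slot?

2

Finn free: 08:00-13:00, 13:30-16:45.
Zara free: 08:30-13:00, 13:30-17:45, 18:30-18:45.
Rosa free: 08:00-12:15, 13:15-17:45.
Quinn free: 08:00-19:15.
Vera free: 08:15-17:00, 21:00-22:00 (invert busy blocks within the working day).
Luca free: 08:30-15:45, 16:30-19:30, 21:00-21:45.
Oliver free: 08:00-12:00, 13:30-17:45, 20:30-22:00.
Quinn and Luca can make the full 17:45-18:15 slot — that's 2.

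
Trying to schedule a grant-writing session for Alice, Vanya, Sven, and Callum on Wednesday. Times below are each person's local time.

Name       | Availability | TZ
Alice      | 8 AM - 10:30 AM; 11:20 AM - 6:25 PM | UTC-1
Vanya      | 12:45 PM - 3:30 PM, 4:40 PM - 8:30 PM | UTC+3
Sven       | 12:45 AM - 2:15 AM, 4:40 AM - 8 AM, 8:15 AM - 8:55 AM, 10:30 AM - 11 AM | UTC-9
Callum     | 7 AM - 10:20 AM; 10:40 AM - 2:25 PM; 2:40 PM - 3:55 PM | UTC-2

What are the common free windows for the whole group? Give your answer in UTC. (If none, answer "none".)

Alice in UTC: 09:00-11:30, 12:20-19:25 (add 1h to convert from UTC-1).
Vanya in UTC: 09:45-12:30, 13:40-17:30 (subtract 3h to convert from UTC+3).
Sven in UTC: 09:45-11:15, 13:40-17:00, 17:15-17:55, 19:30-20:00 (add 9h to convert from UTC-9).
Callum in UTC: 09:00-12:20, 12:40-16:25, 16:40-17:55 (add 2h to convert from UTC-2).
Alice ∩ Vanya: 09:45-11:30, 12:20-12:30, 13:40-17:30.
Alice ∩ Vanya ∩ Sven: 09:45-11:15, 13:40-17:00, 17:15-17:30.
Alice ∩ Vanya ∩ Sven ∩ Callum: 09:45-11:15, 13:40-16:25, 16:40-17:00, 17:15-17:30.

09:45-11:15, 13:40-16:25, 16:40-17:00, 17:15-17:30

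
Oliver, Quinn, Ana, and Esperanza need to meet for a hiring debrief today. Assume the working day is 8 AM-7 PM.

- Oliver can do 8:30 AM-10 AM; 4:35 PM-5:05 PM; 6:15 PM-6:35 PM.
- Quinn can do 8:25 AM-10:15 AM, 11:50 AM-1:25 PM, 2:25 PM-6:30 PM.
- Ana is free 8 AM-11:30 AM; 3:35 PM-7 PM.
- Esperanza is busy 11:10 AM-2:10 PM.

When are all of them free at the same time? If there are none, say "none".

08:30-10:00, 16:35-17:05, 18:15-18:30

Oliver free: 08:30-10:00, 16:35-17:05, 18:15-18:35.
Quinn free: 08:25-10:15, 11:50-13:25, 14:25-18:30.
Ana free: 08:00-11:30, 15:35-19:00.
Esperanza free: 08:00-11:10, 14:10-19:00 (invert busy blocks within the working day).
Oliver ∩ Quinn: 08:30-10:00, 16:35-17:05, 18:15-18:30.
Oliver ∩ Quinn ∩ Ana: 08:30-10:00, 16:35-17:05, 18:15-18:30.
Oliver ∩ Quinn ∩ Ana ∩ Esperanza: 08:30-10:00, 16:35-17:05, 18:15-18:30.
So the common availability across everyone is 08:30-10:00, 16:35-17:05, 18:15-18:30.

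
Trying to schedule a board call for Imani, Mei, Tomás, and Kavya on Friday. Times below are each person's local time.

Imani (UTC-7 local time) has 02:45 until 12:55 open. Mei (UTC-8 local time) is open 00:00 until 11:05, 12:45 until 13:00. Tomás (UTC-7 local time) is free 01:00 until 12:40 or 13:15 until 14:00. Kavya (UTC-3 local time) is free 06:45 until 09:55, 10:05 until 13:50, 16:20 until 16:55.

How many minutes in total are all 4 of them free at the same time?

Imani in UTC: 09:45-19:55 (add 7h to convert from UTC-7).
Mei in UTC: 08:00-19:05, 20:45-21:00 (add 8h to convert from UTC-8).
Tomás in UTC: 08:00-19:40, 20:15-21:00 (add 7h to convert from UTC-7).
Kavya in UTC: 09:45-12:55, 13:05-16:50, 19:20-19:55 (add 3h to convert from UTC-3).
Imani ∩ Mei: 09:45-19:05.
Imani ∩ Mei ∩ Tomás: 09:45-19:05.
Imani ∩ Mei ∩ Tomás ∩ Kavya: 09:45-12:55, 13:05-16:50.
So the common availability across everyone is 09:45-12:55, 13:05-16:50.
Summing the common windows: 190 + 225 = 415 minutes.

415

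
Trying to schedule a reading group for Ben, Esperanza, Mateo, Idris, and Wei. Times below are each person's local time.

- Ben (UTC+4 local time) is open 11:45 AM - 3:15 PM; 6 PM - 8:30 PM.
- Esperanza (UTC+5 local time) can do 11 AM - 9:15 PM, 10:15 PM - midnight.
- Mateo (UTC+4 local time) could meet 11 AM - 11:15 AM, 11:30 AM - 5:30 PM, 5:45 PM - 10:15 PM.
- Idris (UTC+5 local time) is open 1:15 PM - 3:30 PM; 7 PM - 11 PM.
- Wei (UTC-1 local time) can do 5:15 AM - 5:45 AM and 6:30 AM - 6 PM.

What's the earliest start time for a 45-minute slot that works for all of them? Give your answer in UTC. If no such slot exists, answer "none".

Ben in UTC: 07:45-11:15, 14:00-16:30 (subtract 4h to convert from UTC+4).
Esperanza in UTC: 06:00-16:15, 17:15-19:00 (subtract 5h to convert from UTC+5).
Mateo in UTC: 07:00-07:15, 07:30-13:30, 13:45-18:15 (subtract 4h to convert from UTC+4).
Idris in UTC: 08:15-10:30, 14:00-18:00 (subtract 5h to convert from UTC+5).
Wei in UTC: 06:15-06:45, 07:30-19:00 (add 1h to convert from UTC-1).
Ben ∩ Esperanza: 07:45-11:15, 14:00-16:15.
Ben ∩ Esperanza ∩ Mateo: 07:45-11:15, 14:00-16:15.
Ben ∩ Esperanza ∩ Mateo ∩ Idris: 08:15-10:30, 14:00-16:15.
Ben ∩ Esperanza ∩ Mateo ∩ Idris ∩ Wei: 08:15-10:30, 14:00-16:15.
The first common window of at least 45 minutes is 08:15-10:30, so the earliest start is 08:15.

08:15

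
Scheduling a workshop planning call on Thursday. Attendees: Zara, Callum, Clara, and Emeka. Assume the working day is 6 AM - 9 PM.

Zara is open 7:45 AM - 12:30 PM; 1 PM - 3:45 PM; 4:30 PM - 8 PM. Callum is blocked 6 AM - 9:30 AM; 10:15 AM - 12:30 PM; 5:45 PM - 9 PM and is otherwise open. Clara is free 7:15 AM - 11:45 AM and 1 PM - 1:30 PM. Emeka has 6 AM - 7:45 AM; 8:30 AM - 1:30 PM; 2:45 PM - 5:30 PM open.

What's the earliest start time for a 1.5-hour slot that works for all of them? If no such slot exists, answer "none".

none

Zara free: 07:45-12:30, 13:00-15:45, 16:30-20:00.
Callum free: 09:30-10:15, 12:30-17:45 (invert busy blocks within the working day).
Clara free: 07:15-11:45, 13:00-13:30.
Emeka free: 06:00-07:45, 08:30-13:30, 14:45-17:30.
Zara ∩ Callum: 09:30-10:15, 13:00-15:45, 16:30-17:45.
Zara ∩ Callum ∩ Clara: 09:30-10:15, 13:00-13:30.
Zara ∩ Callum ∩ Clara ∩ Emeka: 09:30-10:15, 13:00-13:30.
Those are the intersection windows.
No common window is at least 90 minutes long.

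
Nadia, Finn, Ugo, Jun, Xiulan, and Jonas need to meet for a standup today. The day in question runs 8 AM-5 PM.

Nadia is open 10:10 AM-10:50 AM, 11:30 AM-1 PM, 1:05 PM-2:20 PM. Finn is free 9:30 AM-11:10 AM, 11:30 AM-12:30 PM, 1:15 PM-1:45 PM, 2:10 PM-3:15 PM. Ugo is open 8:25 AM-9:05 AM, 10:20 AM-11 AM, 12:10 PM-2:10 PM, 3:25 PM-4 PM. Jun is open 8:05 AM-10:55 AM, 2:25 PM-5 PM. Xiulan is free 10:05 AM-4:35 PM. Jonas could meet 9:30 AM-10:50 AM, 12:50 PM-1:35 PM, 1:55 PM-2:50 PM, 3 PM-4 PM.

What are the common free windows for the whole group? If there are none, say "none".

10:20-10:50

Nadia ∩ Finn: 10:10-10:50, 11:30-12:30, 13:15-13:45, 14:10-14:20.
Nadia ∩ Finn ∩ Ugo: 10:20-10:50, 12:10-12:30, 13:15-13:45.
Nadia ∩ Finn ∩ Ugo ∩ Jun: 10:20-10:50.
Nadia ∩ Finn ∩ Ugo ∩ Jun ∩ Xiulan: 10:20-10:50.
Nadia ∩ Finn ∩ Ugo ∩ Jun ∩ Xiulan ∩ Jonas: 10:20-10:50.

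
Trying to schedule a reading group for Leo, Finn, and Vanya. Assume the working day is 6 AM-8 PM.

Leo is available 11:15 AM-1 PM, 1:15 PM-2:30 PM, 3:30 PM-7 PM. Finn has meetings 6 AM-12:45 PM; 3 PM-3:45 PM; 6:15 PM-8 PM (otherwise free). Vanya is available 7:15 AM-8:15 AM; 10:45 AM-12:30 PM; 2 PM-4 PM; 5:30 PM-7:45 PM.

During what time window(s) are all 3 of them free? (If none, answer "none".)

14:00-14:30, 15:45-16:00, 17:30-18:15

Leo free: 11:15-13:00, 13:15-14:30, 15:30-19:00.
Finn free: 12:45-15:00, 15:45-18:15 (invert busy blocks within the working day).
Vanya free: 07:15-08:15, 10:45-12:30, 14:00-16:00, 17:30-19:45.
Leo ∩ Finn: 12:45-13:00, 13:15-14:30, 15:45-18:15.
Leo ∩ Finn ∩ Vanya: 14:00-14:30, 15:45-16:00, 17:30-18:15.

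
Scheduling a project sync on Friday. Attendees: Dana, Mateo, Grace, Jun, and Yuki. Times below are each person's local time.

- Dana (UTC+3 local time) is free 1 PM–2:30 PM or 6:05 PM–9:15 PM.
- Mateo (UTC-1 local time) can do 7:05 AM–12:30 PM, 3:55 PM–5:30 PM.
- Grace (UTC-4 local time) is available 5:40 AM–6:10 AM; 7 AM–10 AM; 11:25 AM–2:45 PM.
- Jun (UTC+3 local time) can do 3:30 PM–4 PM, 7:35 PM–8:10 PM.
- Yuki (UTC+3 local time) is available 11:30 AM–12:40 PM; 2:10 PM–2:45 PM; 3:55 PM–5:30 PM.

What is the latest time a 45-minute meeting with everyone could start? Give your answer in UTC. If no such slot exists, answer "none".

Dana in UTC: 10:00-11:30, 15:05-18:15 (subtract 3h to convert from UTC+3).
Mateo in UTC: 08:05-13:30, 16:55-18:30 (add 1h to convert from UTC-1).
Grace in UTC: 09:40-10:10, 11:00-14:00, 15:25-18:45 (add 4h to convert from UTC-4).
Jun in UTC: 12:30-13:00, 16:35-17:10 (subtract 3h to convert from UTC+3).
Yuki in UTC: 08:30-09:40, 11:10-11:45, 12:55-14:30 (subtract 3h to convert from UTC+3).
Dana ∩ Mateo: 10:00-11:30, 16:55-18:15.
Dana ∩ Mateo ∩ Grace: 10:00-10:10, 11:00-11:30, 16:55-18:15.
Dana ∩ Mateo ∩ Grace ∩ Jun: 16:55-17:10.
Dana ∩ Mateo ∩ Grace ∩ Jun ∩ Yuki: ∅.
There is no time when everyone is free.
No common window is at least 45 minutes long.

none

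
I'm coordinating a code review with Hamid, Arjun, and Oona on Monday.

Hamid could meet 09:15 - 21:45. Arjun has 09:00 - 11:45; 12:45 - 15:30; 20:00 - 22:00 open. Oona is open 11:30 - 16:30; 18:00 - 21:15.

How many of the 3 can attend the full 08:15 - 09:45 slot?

nobody can make the full 08:15-09:45 slot — that's 0.

0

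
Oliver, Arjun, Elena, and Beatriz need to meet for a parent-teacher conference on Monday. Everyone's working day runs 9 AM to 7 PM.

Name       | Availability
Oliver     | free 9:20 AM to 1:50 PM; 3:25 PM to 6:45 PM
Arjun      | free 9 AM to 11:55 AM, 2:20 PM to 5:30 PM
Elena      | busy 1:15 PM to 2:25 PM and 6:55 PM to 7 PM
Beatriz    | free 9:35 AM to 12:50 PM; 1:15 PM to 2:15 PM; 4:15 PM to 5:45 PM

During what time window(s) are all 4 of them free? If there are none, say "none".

09:35-11:55, 16:15-17:30

Oliver free: 09:20-13:50, 15:25-18:45.
Arjun free: 09:00-11:55, 14:20-17:30.
Elena free: 09:00-13:15, 14:25-18:55 (invert busy blocks within the working day).
Beatriz free: 09:35-12:50, 13:15-14:15, 16:15-17:45.
Oliver ∩ Arjun: 09:20-11:55, 15:25-17:30.
Oliver ∩ Arjun ∩ Elena: 09:20-11:55, 15:25-17:30.
Oliver ∩ Arjun ∩ Elena ∩ Beatriz: 09:35-11:55, 16:15-17:30.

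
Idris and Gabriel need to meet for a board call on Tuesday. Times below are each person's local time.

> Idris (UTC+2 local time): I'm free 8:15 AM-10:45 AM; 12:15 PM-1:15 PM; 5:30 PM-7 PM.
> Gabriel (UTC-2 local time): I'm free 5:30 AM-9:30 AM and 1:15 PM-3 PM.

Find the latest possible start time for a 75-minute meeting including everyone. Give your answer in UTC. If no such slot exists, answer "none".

15:45

Idris in UTC: 06:15-08:45, 10:15-11:15, 15:30-17:00 (subtract 2h to convert from UTC+2).
Gabriel in UTC: 07:30-11:30, 15:15-17:00 (add 2h to convert from UTC-2).
Idris ∩ Gabriel: 07:30-08:45, 10:15-11:15, 15:30-17:00.
The last common window of at least 75 minutes is 15:30-17:00; a 75-minute meeting can start as late as 15:45 and still end by 17:00.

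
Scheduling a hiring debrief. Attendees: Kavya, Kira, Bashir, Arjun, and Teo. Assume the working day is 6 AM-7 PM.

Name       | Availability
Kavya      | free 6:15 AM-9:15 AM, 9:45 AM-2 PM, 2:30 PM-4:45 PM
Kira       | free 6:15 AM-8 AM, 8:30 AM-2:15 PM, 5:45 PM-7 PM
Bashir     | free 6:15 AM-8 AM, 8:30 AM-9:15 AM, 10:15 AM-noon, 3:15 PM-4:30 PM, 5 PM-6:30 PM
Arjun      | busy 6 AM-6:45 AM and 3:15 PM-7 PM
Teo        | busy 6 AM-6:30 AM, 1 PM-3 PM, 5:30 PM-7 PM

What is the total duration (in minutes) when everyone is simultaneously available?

Kavya free: 06:15-09:15, 09:45-14:00, 14:30-16:45.
Kira free: 06:15-08:00, 08:30-14:15, 17:45-19:00.
Bashir free: 06:15-08:00, 08:30-09:15, 10:15-12:00, 15:15-16:30, 17:00-18:30.
Arjun free: 06:45-15:15 (invert busy blocks within the working day).
Teo free: 06:30-13:00, 15:00-17:30 (invert busy blocks within the working day).
Kavya ∩ Kira: 06:15-08:00, 08:30-09:15, 09:45-14:00.
Kavya ∩ Kira ∩ Bashir: 06:15-08:00, 08:30-09:15, 10:15-12:00.
Kavya ∩ Kira ∩ Bashir ∩ Arjun: 06:45-08:00, 08:30-09:15, 10:15-12:00.
Kavya ∩ Kira ∩ Bashir ∩ Arjun ∩ Teo: 06:45-08:00, 08:30-09:15, 10:15-12:00.
Summing the common windows: 75 + 45 + 105 = 225 minutes.

225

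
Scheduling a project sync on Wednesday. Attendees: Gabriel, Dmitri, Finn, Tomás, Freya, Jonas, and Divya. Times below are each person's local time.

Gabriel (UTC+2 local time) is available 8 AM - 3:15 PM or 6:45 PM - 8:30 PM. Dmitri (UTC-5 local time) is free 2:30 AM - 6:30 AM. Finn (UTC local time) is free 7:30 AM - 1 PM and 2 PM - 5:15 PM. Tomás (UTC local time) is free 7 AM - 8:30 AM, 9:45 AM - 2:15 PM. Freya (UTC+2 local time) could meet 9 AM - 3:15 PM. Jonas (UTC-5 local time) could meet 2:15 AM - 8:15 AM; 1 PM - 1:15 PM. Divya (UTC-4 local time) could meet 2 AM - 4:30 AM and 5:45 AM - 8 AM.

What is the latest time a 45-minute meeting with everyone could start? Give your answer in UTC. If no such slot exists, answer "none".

10:45

Gabriel in UTC: 06:00-13:15, 16:45-18:30 (subtract 2h to convert from UTC+2).
Dmitri in UTC: 07:30-11:30 (add 5h to convert from UTC-5).
Finn in UTC: 07:30-13:00, 14:00-17:15.
Tomás in UTC: 07:00-08:30, 09:45-14:15.
Freya in UTC: 07:00-13:15 (subtract 2h to convert from UTC+2).
Jonas in UTC: 07:15-13:15, 18:00-18:15 (add 5h to convert from UTC-5).
Divya in UTC: 06:00-08:30, 09:45-12:00 (add 4h to convert from UTC-4).
Gabriel ∩ Dmitri: 07:30-11:30.
Gabriel ∩ Dmitri ∩ Finn: 07:30-11:30.
Gabriel ∩ Dmitri ∩ Finn ∩ Tomás: 07:30-08:30, 09:45-11:30.
Gabriel ∩ Dmitri ∩ Finn ∩ Tomás ∩ Freya: 07:30-08:30, 09:45-11:30.
Gabriel ∩ Dmitri ∩ Finn ∩ Tomás ∩ Freya ∩ Jonas: 07:30-08:30, 09:45-11:30.
Gabriel ∩ Dmitri ∩ Finn ∩ Tomás ∩ Freya ∩ Jonas ∩ Divya: 07:30-08:30, 09:45-11:30.
The last common window of at least 45 minutes is 09:45-11:30; a 45-minute meeting can start as late as 10:45 and still end by 11:30.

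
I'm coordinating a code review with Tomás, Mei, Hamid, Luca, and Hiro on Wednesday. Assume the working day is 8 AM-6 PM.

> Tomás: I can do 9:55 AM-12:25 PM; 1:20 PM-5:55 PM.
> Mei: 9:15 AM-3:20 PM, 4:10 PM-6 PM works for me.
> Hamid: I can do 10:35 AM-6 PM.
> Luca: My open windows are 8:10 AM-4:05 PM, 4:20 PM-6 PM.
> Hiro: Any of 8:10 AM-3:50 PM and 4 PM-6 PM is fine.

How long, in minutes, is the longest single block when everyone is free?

120

Tomás ∩ Mei: 09:55-12:25, 13:20-15:20, 16:10-17:55.
Tomás ∩ Mei ∩ Hamid: 10:35-12:25, 13:20-15:20, 16:10-17:55.
Tomás ∩ Mei ∩ Hamid ∩ Luca: 10:35-12:25, 13:20-15:20, 16:20-17:55.
Tomás ∩ Mei ∩ Hamid ∩ Luca ∩ Hiro: 10:35-12:25, 13:20-15:20, 16:20-17:55.
So the common availability across everyone is 10:35-12:25, 13:20-15:20, 16:20-17:55.
The longest is 13:20-15:20 at 120 minutes.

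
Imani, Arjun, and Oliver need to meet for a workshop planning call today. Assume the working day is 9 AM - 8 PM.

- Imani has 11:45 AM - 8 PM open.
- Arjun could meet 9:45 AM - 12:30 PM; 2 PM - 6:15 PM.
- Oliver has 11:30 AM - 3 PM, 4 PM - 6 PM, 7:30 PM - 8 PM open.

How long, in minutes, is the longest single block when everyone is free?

120

Imani ∩ Arjun: 11:45-12:30, 14:00-18:15.
Imani ∩ Arjun ∩ Oliver: 11:45-12:30, 14:00-15:00, 16:00-18:00.
So the common availability across everyone is 11:45-12:30, 14:00-15:00, 16:00-18:00.
The longest is 16:00-18:00 at 120 minutes.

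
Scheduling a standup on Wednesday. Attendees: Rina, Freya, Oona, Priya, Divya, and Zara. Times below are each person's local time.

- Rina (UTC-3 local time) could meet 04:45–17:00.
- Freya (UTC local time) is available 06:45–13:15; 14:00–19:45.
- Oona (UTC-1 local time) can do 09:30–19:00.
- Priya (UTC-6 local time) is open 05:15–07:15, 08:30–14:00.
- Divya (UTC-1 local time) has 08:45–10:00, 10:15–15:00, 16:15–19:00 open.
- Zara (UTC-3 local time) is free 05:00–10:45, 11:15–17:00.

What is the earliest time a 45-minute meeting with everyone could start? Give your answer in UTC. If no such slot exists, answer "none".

11:15

Rina in UTC: 07:45-20:00 (add 3h to convert from UTC-3).
Freya in UTC: 06:45-13:15, 14:00-19:45.
Oona in UTC: 10:30-20:00 (add 1h to convert from UTC-1).
Priya in UTC: 11:15-13:15, 14:30-20:00 (add 6h to convert from UTC-6).
Divya in UTC: 09:45-11:00, 11:15-16:00, 17:15-20:00 (add 1h to convert from UTC-1).
Zara in UTC: 08:00-13:45, 14:15-20:00 (add 3h to convert from UTC-3).
Rina ∩ Freya: 07:45-13:15, 14:00-19:45.
Rina ∩ Freya ∩ Oona: 10:30-13:15, 14:00-19:45.
Rina ∩ Freya ∩ Oona ∩ Priya: 11:15-13:15, 14:30-19:45.
Rina ∩ Freya ∩ Oona ∩ Priya ∩ Divya: 11:15-13:15, 14:30-16:00, 17:15-19:45.
Rina ∩ Freya ∩ Oona ∩ Priya ∩ Divya ∩ Zara: 11:15-13:15, 14:30-16:00, 17:15-19:45.
The first common window of at least 45 minutes is 11:15-13:15, so the earliest start is 11:15.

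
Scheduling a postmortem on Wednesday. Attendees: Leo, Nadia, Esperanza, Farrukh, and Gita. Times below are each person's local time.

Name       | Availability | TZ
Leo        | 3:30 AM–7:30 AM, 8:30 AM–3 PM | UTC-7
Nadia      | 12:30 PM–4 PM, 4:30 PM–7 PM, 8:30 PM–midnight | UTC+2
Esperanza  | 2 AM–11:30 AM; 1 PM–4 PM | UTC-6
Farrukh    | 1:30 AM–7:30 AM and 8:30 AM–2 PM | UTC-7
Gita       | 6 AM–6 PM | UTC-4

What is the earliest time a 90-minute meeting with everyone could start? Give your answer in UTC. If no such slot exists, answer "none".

10:30

Leo in UTC: 10:30-14:30, 15:30-22:00 (add 7h to convert from UTC-7).
Nadia in UTC: 10:30-14:00, 14:30-17:00, 18:30-22:00 (subtract 2h to convert from UTC+2).
Esperanza in UTC: 08:00-17:30, 19:00-22:00 (add 6h to convert from UTC-6).
Farrukh in UTC: 08:30-14:30, 15:30-21:00 (add 7h to convert from UTC-7).
Gita in UTC: 10:00-22:00 (add 4h to convert from UTC-4).
Leo ∩ Nadia: 10:30-14:00, 15:30-17:00, 18:30-22:00.
Leo ∩ Nadia ∩ Esperanza: 10:30-14:00, 15:30-17:00, 19:00-22:00.
Leo ∩ Nadia ∩ Esperanza ∩ Farrukh: 10:30-14:00, 15:30-17:00, 19:00-21:00.
Leo ∩ Nadia ∩ Esperanza ∩ Farrukh ∩ Gita: 10:30-14:00, 15:30-17:00, 19:00-21:00.
So the common availability across everyone is 10:30-14:00, 15:30-17:00, 19:00-21:00.
The first common window of at least 90 minutes is 10:30-14:00, so the earliest start is 10:30.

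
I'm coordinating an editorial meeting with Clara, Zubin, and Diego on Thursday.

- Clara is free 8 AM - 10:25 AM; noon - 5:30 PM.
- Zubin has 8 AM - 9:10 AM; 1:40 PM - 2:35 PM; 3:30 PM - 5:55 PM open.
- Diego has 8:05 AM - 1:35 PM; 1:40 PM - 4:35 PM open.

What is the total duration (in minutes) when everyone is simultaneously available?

185

Clara ∩ Zubin: 08:00-09:10, 13:40-14:35, 15:30-17:30.
Clara ∩ Zubin ∩ Diego: 08:05-09:10, 13:40-14:35, 15:30-16:35.
So the common availability across everyone is 08:05-09:10, 13:40-14:35, 15:30-16:35.
Summing the common windows: 65 + 55 + 65 = 185 minutes.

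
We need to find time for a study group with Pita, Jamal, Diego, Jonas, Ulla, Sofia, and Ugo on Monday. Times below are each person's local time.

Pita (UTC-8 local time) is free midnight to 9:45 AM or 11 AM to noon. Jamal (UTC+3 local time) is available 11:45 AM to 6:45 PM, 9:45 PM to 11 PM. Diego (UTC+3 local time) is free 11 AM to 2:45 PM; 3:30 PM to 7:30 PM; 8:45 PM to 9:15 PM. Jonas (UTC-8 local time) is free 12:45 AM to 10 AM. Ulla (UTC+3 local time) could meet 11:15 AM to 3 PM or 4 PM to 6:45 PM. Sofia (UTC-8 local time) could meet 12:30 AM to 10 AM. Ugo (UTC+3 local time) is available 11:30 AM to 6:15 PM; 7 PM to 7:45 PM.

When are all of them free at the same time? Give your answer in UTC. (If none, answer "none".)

08:45-11:45, 13:00-15:15

Pita in UTC: 08:00-17:45, 19:00-20:00 (add 8h to convert from UTC-8).
Jamal in UTC: 08:45-15:45, 18:45-20:00 (subtract 3h to convert from UTC+3).
Diego in UTC: 08:00-11:45, 12:30-16:30, 17:45-18:15 (subtract 3h to convert from UTC+3).
Jonas in UTC: 08:45-18:00 (add 8h to convert from UTC-8).
Ulla in UTC: 08:15-12:00, 13:00-15:45 (subtract 3h to convert from UTC+3).
Sofia in UTC: 08:30-18:00 (add 8h to convert from UTC-8).
Ugo in UTC: 08:30-15:15, 16:00-16:45 (subtract 3h to convert from UTC+3).
Pita ∩ Jamal: 08:45-15:45, 19:00-20:00.
Pita ∩ Jamal ∩ Diego: 08:45-11:45, 12:30-15:45.
Pita ∩ Jamal ∩ Diego ∩ Jonas: 08:45-11:45, 12:30-15:45.
Pita ∩ Jamal ∩ Diego ∩ Jonas ∩ Ulla: 08:45-11:45, 13:00-15:45.
Pita ∩ Jamal ∩ Diego ∩ Jonas ∩ Ulla ∩ Sofia: 08:45-11:45, 13:00-15:45.
Pita ∩ Jamal ∩ Diego ∩ Jonas ∩ Ulla ∩ Sofia ∩ Ugo: 08:45-11:45, 13:00-15:15.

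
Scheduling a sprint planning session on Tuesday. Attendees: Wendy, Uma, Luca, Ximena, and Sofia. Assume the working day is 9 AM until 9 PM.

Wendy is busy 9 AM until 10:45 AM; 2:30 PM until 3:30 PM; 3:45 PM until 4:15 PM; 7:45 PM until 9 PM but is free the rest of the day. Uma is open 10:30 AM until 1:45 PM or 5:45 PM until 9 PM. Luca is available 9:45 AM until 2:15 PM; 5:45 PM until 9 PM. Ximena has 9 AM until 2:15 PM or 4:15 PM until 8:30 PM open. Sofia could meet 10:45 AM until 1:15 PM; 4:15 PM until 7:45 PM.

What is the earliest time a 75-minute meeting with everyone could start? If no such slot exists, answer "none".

Wendy free: 10:45-14:30, 15:30-15:45, 16:15-19:45 (invert busy blocks within the working day).
Uma free: 10:30-13:45, 17:45-21:00.
Luca free: 09:45-14:15, 17:45-21:00.
Ximena free: 09:00-14:15, 16:15-20:30.
Sofia free: 10:45-13:15, 16:15-19:45.
Wendy ∩ Uma: 10:45-13:45, 17:45-19:45.
Wendy ∩ Uma ∩ Luca: 10:45-13:45, 17:45-19:45.
Wendy ∩ Uma ∩ Luca ∩ Ximena: 10:45-13:45, 17:45-19:45.
Wendy ∩ Uma ∩ Luca ∩ Ximena ∩ Sofia: 10:45-13:15, 17:45-19:45.
So the common availability across everyone is 10:45-13:15, 17:45-19:45.
The first common window of at least 75 minutes is 10:45-13:15, so the earliest start is 10:45.

10:45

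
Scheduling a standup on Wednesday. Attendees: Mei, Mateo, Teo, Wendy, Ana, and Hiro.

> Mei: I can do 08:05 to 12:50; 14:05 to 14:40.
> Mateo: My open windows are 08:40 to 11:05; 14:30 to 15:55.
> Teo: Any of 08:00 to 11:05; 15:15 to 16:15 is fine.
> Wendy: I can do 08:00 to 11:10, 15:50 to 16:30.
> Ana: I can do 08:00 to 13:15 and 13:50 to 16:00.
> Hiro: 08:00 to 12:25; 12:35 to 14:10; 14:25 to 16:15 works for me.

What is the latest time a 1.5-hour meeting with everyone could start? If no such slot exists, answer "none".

09:35

Mei ∩ Mateo: 08:40-11:05, 14:30-14:40.
Mei ∩ Mateo ∩ Teo: 08:40-11:05.
Mei ∩ Mateo ∩ Teo ∩ Wendy: 08:40-11:05.
Mei ∩ Mateo ∩ Teo ∩ Wendy ∩ Ana: 08:40-11:05.
Mei ∩ Mateo ∩ Teo ∩ Wendy ∩ Ana ∩ Hiro: 08:40-11:05.
The last common window of at least 90 minutes is 08:40-11:05; a 90-minute meeting can start as late as 09:35 and still end by 11:05.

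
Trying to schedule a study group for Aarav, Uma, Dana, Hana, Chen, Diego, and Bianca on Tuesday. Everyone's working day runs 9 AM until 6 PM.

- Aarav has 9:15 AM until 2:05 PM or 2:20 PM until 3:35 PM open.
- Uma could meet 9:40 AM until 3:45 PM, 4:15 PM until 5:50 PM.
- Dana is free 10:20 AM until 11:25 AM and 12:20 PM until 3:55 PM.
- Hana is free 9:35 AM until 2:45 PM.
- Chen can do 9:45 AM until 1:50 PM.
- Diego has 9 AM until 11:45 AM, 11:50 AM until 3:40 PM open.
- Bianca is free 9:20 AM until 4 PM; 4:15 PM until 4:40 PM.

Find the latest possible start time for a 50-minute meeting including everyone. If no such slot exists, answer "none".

13:00

Aarav ∩ Uma: 09:40-14:05, 14:20-15:35.
Aarav ∩ Uma ∩ Dana: 10:20-11:25, 12:20-14:05, 14:20-15:35.
Aarav ∩ Uma ∩ Dana ∩ Hana: 10:20-11:25, 12:20-14:05, 14:20-14:45.
Aarav ∩ Uma ∩ Dana ∩ Hana ∩ Chen: 10:20-11:25, 12:20-13:50.
Aarav ∩ Uma ∩ Dana ∩ Hana ∩ Chen ∩ Diego: 10:20-11:25, 12:20-13:50.
Aarav ∩ Uma ∩ Dana ∩ Hana ∩ Chen ∩ Diego ∩ Bianca: 10:20-11:25, 12:20-13:50.
So the common availability across everyone is 10:20-11:25, 12:20-13:50.
The last common window of at least 50 minutes is 12:20-13:50; a 50-minute meeting can start as late as 13:00 and still end by 13:50.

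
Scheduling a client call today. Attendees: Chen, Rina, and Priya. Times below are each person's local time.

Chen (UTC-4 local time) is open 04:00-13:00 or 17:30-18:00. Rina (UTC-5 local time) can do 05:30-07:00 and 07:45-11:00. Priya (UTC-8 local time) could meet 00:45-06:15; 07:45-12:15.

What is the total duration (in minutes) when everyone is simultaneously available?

195

Chen in UTC: 08:00-17:00, 21:30-22:00 (add 4h to convert from UTC-4).
Rina in UTC: 10:30-12:00, 12:45-16:00 (add 5h to convert from UTC-5).
Priya in UTC: 08:45-14:15, 15:45-20:15 (add 8h to convert from UTC-8).
Chen ∩ Rina: 10:30-12:00, 12:45-16:00.
Chen ∩ Rina ∩ Priya: 10:30-12:00, 12:45-14:15, 15:45-16:00.
Summing the common windows: 90 + 90 + 15 = 195 minutes.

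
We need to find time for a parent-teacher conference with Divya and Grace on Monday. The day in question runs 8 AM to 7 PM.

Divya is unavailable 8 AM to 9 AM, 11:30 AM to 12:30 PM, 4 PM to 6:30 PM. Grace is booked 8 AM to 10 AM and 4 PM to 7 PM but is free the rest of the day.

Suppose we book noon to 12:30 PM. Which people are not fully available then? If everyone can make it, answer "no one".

Divya free: 09:00-11:30, 12:30-16:00, 18:30-19:00 (invert busy blocks within the working day).
Grace free: 10:00-16:00 (invert busy blocks within the working day).
Divya: not fully free for 12:00-12:30. Grace: free for 12:00-12:30.

Divya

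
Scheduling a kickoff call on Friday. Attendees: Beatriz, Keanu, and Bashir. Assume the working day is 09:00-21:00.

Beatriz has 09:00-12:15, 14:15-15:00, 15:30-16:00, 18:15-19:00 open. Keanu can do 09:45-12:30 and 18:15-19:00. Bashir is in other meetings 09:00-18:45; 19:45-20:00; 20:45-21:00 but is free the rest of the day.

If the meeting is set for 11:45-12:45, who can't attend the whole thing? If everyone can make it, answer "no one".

Bashir, Beatriz, Keanu

Beatriz free: 09:00-12:15, 14:15-15:00, 15:30-16:00, 18:15-19:00.
Keanu free: 09:45-12:30, 18:15-19:00.
Bashir free: 18:45-19:45, 20:00-20:45 (invert busy blocks within the working day).
Beatriz: not fully free for 11:45-12:45. Keanu: not fully free for 11:45-12:45. Bashir: not fully free for 11:45-12:45.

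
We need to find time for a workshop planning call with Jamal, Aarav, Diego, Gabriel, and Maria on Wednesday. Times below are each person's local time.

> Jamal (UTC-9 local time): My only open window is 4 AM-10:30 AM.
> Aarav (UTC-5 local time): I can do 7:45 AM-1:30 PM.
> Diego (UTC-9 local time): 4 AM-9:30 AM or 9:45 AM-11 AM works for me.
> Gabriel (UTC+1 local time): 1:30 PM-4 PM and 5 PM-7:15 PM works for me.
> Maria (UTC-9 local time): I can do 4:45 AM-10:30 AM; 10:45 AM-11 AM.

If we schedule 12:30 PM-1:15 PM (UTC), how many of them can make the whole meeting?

1

Jamal in UTC: 13:00-19:30 (add 9h to convert from UTC-9).
Aarav in UTC: 12:45-18:30 (add 5h to convert from UTC-5).
Diego in UTC: 13:00-18:30, 18:45-20:00 (add 9h to convert from UTC-9).
Gabriel in UTC: 12:30-15:00, 16:00-18:15 (subtract 1h to convert from UTC+1).
Maria in UTC: 13:45-19:30, 19:45-20:00 (add 9h to convert from UTC-9).
Gabriel can make the full 12:30-13:15 slot — that's 1.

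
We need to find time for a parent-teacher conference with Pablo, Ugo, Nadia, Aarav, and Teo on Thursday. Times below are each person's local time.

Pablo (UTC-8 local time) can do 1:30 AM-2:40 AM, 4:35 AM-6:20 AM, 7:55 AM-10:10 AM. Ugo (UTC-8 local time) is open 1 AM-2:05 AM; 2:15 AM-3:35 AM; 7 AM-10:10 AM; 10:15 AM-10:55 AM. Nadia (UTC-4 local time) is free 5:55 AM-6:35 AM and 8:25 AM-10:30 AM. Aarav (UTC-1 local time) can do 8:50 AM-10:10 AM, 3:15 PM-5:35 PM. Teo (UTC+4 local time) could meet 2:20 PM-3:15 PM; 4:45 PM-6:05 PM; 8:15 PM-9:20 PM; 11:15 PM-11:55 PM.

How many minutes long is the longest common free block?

15

Pablo in UTC: 09:30-10:40, 12:35-14:20, 15:55-18:10 (add 8h to convert from UTC-8).
Ugo in UTC: 09:00-10:05, 10:15-11:35, 15:00-18:10, 18:15-18:55 (add 8h to convert from UTC-8).
Nadia in UTC: 09:55-10:35, 12:25-14:30 (add 4h to convert from UTC-4).
Aarav in UTC: 09:50-11:10, 16:15-18:35 (add 1h to convert from UTC-1).
Teo in UTC: 10:20-11:15, 12:45-14:05, 16:15-17:20, 19:15-19:55 (subtract 4h to convert from UTC+4).
Pablo ∩ Ugo: 09:30-10:05, 10:15-10:40, 15:55-18:10.
Pablo ∩ Ugo ∩ Nadia: 09:55-10:05, 10:15-10:35.
Pablo ∩ Ugo ∩ Nadia ∩ Aarav: 09:55-10:05, 10:15-10:35.
Pablo ∩ Ugo ∩ Nadia ∩ Aarav ∩ Teo: 10:20-10:35.
Those are the intersection windows.
The longest is 10:20-10:35 at 15 minutes.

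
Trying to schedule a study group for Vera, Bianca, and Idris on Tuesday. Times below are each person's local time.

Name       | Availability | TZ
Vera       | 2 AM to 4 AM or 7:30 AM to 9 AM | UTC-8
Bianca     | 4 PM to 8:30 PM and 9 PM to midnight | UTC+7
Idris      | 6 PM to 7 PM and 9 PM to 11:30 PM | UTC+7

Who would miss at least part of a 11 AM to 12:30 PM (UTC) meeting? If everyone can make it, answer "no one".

Vera in UTC: 10:00-12:00, 15:30-17:00 (add 8h to convert from UTC-8).
Bianca in UTC: 09:00-13:30, 14:00-17:00 (subtract 7h to convert from UTC+7).
Idris in UTC: 11:00-12:00, 14:00-16:30 (subtract 7h to convert from UTC+7).
Vera: not fully free for 11:00-12:30. Bianca: free for 11:00-12:30. Idris: not fully free for 11:00-12:30.

Idris, Vera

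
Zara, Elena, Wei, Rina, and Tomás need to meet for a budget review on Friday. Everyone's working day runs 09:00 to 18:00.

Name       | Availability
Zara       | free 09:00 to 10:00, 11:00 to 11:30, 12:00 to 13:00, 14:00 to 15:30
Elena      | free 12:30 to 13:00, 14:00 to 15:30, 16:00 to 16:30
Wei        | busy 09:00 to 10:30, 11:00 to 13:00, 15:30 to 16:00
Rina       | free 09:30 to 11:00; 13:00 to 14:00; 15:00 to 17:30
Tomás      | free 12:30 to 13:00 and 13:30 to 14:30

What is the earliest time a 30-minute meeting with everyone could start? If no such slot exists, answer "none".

Zara free: 09:00-10:00, 11:00-11:30, 12:00-13:00, 14:00-15:30.
Elena free: 12:30-13:00, 14:00-15:30, 16:00-16:30.
Wei free: 10:30-11:00, 13:00-15:30, 16:00-18:00 (invert busy blocks within the working day).
Rina free: 09:30-11:00, 13:00-14:00, 15:00-17:30.
Tomás free: 12:30-13:00, 13:30-14:30.
Zara ∩ Elena: 12:30-13:00, 14:00-15:30.
Zara ∩ Elena ∩ Wei: 14:00-15:30.
Zara ∩ Elena ∩ Wei ∩ Rina: 15:00-15:30.
Zara ∩ Elena ∩ Wei ∩ Rina ∩ Tomás: ∅.
There is no time when everyone is free.
No common window is at least 30 minutes long.

none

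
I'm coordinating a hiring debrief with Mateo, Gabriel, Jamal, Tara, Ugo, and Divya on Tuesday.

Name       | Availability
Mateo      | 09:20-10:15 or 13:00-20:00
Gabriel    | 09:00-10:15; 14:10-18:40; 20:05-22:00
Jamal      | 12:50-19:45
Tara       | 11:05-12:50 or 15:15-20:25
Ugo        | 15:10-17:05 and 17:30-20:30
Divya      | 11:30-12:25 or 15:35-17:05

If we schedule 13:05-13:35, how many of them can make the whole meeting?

Mateo and Jamal can make the full 13:05-13:35 slot — that's 2.

2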